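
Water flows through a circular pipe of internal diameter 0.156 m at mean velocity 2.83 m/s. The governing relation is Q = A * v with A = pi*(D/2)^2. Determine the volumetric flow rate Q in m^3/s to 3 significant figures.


A = pi*(0.156/2)^2 = 0.019113 m^2
Q = 0.019113 * 2.83 = 0.0541 m^3/s
Therefore the volumetric flow rate Q = 0.0541 m^3/s.


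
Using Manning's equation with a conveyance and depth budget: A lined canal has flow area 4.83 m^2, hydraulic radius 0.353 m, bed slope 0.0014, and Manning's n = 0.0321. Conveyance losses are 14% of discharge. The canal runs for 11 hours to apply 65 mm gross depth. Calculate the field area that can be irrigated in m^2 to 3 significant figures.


Approach: apply Manning's equation with a conveyance and depth budget, Q = (1/n)*A*R^(2/3)*S^(1/2); Q_field = Q*(1-loss); Area = Q_field*t/(d/1000).
Step 1 — canal discharge (Manning's equation):
  Q = (1/0.0321) * 4.83 * 0.353^(2/3) * 0.0014^(1/2) = 2.8120 m^3/s
Step 2 — delivered flow: Q_field = 2.8120*(1 - 14/100) = 2.4184 m^3/s
Step 3 — volume delivered: V = 2.4184 * 11*3600 = 95767 m^3
Step 4 — area served: A = V / (depth/1000) = 95767 / 0.065 = 1470000 m^2
Therefore the field area that can be irrigated = 1470000 m^2.


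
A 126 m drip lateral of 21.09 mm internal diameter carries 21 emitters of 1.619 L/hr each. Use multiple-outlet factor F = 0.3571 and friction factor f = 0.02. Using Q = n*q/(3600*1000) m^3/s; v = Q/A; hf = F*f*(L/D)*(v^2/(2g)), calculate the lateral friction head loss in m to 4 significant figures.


Q = 21*1.619/(3600*1000) = 9.44417e-06 m^3/s
A = pi*(21.09e-3/2)^2 = 3.49336e-04 m^2, so v = Q/A = 0.0270346 m/s
hf = 0.3571*0.02*(126/0.02109)*(0.0270346^2/(2*9.81)) = 0.001589 m
Therefore the lateral friction head loss = 0.001589 m.


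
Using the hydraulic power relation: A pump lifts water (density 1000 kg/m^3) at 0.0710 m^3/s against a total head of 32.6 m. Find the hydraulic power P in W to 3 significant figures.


Approach: apply the hydraulic power relation, P = rho*g*Q*H.
P = 1000 * 9.81 * 0.0710 * 32.6 = 22700 W
Therefore the hydraulic power P = 22700 W.


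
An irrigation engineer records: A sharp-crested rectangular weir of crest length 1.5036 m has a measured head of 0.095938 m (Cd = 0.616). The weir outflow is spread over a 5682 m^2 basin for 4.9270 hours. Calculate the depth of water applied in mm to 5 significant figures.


Approach: apply the rectangular weir equation with a volume-to-depth conversion, Q = (2/3)*Cd*L*sqrt(2g)*H^1.5; d = Q*t/A * 1000.
Step 1 — weir discharge:
  Q = (2/3)*0.616*1.5036*sqrt(2*9.81)*0.095938^1.5 = 0.08127505 m^3/s
Step 2 — volume: V = 0.08127505 * 4.9270*3600 = 1441.592 m^3
Step 3 — depth: d = V/A * 1000 = 1441.592/5682 * 1000 = 253.71 mm
Therefore the depth of water applied = 253.71 mm.


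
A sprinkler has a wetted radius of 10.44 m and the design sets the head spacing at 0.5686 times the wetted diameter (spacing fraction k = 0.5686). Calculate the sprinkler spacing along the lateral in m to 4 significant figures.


Approach: apply the sprinkler spacing rule (spacing as a fraction of wetted diameter), S = k*(2*R).
S = 0.5686 * (2 * 10.44) = 11.87 m
Therefore the sprinkler spacing along the lateral = 11.87 m.


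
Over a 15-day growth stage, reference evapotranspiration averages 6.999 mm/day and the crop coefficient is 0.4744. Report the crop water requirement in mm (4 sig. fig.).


Approach: apply the crop water requirement relation, CWR = ET0 * Kc * days.
CWR = 6.999 * 0.4744 * 15 = 49.80 mm
Therefore the crop water requirement = 49.80 mm.


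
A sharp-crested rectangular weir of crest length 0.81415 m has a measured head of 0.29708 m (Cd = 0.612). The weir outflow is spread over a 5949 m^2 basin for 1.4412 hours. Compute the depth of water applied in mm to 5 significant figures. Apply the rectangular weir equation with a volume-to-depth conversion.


Approach: apply the rectangular weir equation with a volume-to-depth conversion, Q = (2/3)*Cd*L*sqrt(2g)*H^1.5; d = Q*t/A * 1000.
Step 1 — weir discharge:
  Q = (2/3)*0.612*0.81415*sqrt(2*9.81)*0.29708^1.5 = 0.2382452 m^3/s
Step 2 — volume: V = 0.2382452 * 1.4412*3600 = 1236.092 m^3
Step 3 — depth: d = V/A * 1000 = 1236.092/5949 * 1000 = 207.78 mm
Therefore the depth of water applied = 207.78 mm.


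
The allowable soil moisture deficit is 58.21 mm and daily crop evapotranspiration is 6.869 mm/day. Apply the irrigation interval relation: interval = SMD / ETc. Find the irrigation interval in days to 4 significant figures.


interval = 58.21 / 6.869 = 8.474 days
Therefore the irrigation interval = 8.474 days.


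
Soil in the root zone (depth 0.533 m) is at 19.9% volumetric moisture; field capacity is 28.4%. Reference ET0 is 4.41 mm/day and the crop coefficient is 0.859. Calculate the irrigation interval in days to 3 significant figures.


Approach: apply soil-water budget scheduling, SMD = (FC-theta)/100*depth*1000; ETc = ET0*Kc; interval = SMD/ETc.
Step 1 — soil moisture deficit:
  SMD = (28.4 - 19.9)/100 * 0.533 * 1000 = 45.305 mm
Step 2 — daily crop ET (ETc = ET0*Kc):
  ETc = 4.41 * 0.859 = 3.7882 mm/day
Step 3 — irrigation interval (SMD/ETc):
  interval = 45.305 / 3.7882 = 12.0 days
Therefore the irrigation interval = 12.0 days.


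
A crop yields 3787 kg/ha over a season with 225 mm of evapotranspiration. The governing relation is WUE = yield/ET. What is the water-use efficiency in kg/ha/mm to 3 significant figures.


WUE = 3787 / 225 = 16.8 kg/ha/mm
Therefore the water-use efficiency = 16.8 kg/ha/mm.


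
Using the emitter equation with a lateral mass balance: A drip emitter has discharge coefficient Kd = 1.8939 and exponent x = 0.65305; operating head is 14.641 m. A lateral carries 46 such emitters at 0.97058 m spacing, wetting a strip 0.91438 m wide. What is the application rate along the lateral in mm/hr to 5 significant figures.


Approach: apply the emitter equation with a lateral mass balance, q = Kd*h^x; Q = n*q; rate = Q/(n*spacing*width).
Step 1 — single emitter flow (q = Kd*h^x):
  q = 1.8939 * 14.641^0.65305 = 10.92781 L/hr
Step 2 — total lateral flow: Q = 46 * 10.92781 = 502.6791 L/hr
Step 3 — wetted area: A = 46 * 0.97058 * 0.91438 = 40.82403 m^2
Step 4 — application rate: Q/A = 502.6791/40.82403 = 12.313 mm/hr
Therefore the application rate along the lateral = 12.313 mm/hr.


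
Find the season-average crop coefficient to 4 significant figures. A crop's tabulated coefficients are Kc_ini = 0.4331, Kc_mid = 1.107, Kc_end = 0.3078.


Approach: apply a simple seasonal average, Kc_avg = (Kc_ini + Kc_mid + Kc_end)/3.
Kc_avg = (0.4331 + 1.107 + 0.3078)/3 = 0.6160
Therefore the season-average crop coefficient = 0.6160.


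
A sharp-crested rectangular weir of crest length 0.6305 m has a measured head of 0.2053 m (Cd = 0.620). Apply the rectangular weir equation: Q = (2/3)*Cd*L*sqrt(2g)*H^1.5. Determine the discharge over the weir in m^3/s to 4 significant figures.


Q = (2/3)*0.620*0.6305*sqrt(2*9.81)*0.2053^1.5 = 0.1074 m^3/s
Therefore the discharge over the weir = 0.1074 m^3/s.


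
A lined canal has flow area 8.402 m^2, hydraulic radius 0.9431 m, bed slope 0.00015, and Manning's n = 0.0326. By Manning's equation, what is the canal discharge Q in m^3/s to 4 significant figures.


Approach: apply Manning's equation, Q = (1/n)*A*R^(2/3)*S^(1/2).
Q = (1/0.0326) * 8.402 * 0.9431^(2/3) * 0.00015^(1/2) = 3.036 m^3/s
Therefore the canal discharge Q = 3.036 m^3/s.


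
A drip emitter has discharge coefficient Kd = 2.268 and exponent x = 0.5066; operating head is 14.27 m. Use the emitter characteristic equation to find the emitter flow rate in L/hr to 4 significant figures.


Approach: apply the emitter characteristic equation, q = Kd * h^x.
q = 2.268 * 14.27^0.5066 = 8.719 L/hr
Therefore the emitter flow rate = 8.719 L/hr.


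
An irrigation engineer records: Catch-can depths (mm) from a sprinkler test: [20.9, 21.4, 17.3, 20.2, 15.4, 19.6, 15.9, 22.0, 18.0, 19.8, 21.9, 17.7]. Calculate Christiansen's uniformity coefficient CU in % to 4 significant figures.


Approach: apply Christiansen's uniformity coefficient, CU = (1 - mean_abs_deviation/mean)*100.
mean = 19.1750 mm
mean |d_i - mean| = 1.92917 mm
CU = (1 - 1.92917/19.1750)*100 = 89.94 %
Therefore Christiansen's uniformity coefficient CU = 89.94 %.


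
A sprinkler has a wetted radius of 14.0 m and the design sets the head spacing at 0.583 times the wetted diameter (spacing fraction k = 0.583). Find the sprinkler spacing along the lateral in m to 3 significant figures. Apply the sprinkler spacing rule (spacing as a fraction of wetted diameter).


Approach: apply the sprinkler spacing rule (spacing as a fraction of wetted diameter), S = k*(2*R).
S = 0.583 * (2 * 14.0) = 16.3 m
Therefore the sprinkler spacing along the lateral = 16.3 m.


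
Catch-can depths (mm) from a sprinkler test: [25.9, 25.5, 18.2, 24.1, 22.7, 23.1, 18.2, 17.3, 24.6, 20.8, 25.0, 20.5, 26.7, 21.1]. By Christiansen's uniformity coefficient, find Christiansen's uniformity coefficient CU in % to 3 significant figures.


Approach: apply Christiansen's uniformity coefficient, CU = (1 - mean_abs_deviation/mean)*100.
mean = 22.407 mm
mean |d_i - mean| = 2.6204 mm
CU = (1 - 2.6204/22.407)*100 = 88.3 %
Therefore Christiansen's uniformity coefficient CU = 88.3 %.


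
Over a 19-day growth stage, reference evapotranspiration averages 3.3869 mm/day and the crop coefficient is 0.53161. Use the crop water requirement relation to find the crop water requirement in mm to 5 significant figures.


Approach: apply the crop water requirement relation, CWR = ET0 * Kc * days.
CWR = 3.3869 * 0.53161 * 19 = 34.210 mm
Therefore the crop water requirement = 34.210 mm.


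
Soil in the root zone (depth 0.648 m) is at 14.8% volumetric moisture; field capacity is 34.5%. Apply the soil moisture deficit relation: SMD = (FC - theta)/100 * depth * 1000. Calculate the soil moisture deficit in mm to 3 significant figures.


SMD = (34.5 - 14.8)/100 * 0.648 * 1000 = 128 mm
Therefore the soil moisture deficit = 128 mm.


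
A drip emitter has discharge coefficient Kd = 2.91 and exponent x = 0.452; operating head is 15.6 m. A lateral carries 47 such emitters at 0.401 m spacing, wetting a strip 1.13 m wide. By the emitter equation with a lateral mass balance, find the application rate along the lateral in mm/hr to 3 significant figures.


Approach: apply the emitter equation with a lateral mass balance, q = Kd*h^x; Q = n*q; rate = Q/(n*spacing*width).
Step 1 — single emitter flow (q = Kd*h^x):
  q = 2.91 * 15.6^0.452 = 10.074 L/hr
Step 2 — total lateral flow: Q = 47 * 10.074 = 473.46 L/hr
Step 3 — wetted area: A = 47 * 0.401 * 1.13 = 21.297 m^2
Step 4 — application rate: Q/A = 473.46/21.297 = 22.2 mm/hr
Therefore the application rate along the lateral = 22.2 mm/hr.


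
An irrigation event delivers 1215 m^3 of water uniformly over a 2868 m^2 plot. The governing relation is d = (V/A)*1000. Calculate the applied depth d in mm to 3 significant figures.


d = (1215 / 2868) * 1000 = 424 mm
Therefore the applied depth d = 424 mm.


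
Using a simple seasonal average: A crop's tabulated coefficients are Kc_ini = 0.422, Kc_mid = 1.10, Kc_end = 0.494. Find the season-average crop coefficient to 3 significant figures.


Approach: apply a simple seasonal average, Kc_avg = (Kc_ini + Kc_mid + Kc_end)/3.
Kc_avg = (0.422 + 1.10 + 0.494)/3 = 0.672
Therefore the season-average crop coefficient = 0.672.


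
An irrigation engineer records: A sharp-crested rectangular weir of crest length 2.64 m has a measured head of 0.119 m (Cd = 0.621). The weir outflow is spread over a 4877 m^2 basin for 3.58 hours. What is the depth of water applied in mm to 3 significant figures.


Approach: apply the rectangular weir equation with a volume-to-depth conversion, Q = (2/3)*Cd*L*sqrt(2g)*H^1.5; d = Q*t/A * 1000.
Step 1 — weir discharge:
  Q = (2/3)*0.621*2.64*sqrt(2*9.81)*0.119^1.5 = 0.19873 m^3/s
Step 2 — volume: V = 0.19873 * 3.58*3600 = 2561.3 m^3
Step 3 — depth: d = V/A * 1000 = 2561.3/4877 * 1000 = 525 mm
Therefore the depth of water applied = 525 mm.


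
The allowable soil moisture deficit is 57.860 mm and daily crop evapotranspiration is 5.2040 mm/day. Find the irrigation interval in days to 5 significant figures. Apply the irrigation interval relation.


Approach: apply the irrigation interval relation, interval = SMD / ETc.
interval = 57.860 / 5.2040 = 11.118 days
Therefore the irrigation interval = 11.118 days.


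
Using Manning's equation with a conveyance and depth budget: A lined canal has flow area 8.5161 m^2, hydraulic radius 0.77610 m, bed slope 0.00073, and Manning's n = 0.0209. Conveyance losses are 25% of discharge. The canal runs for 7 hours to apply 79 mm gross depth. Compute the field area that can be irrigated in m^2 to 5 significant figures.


Approach: apply Manning's equation with a conveyance and depth budget, Q = (1/n)*A*R^(2/3)*S^(1/2); Q_field = Q*(1-loss); Area = Q_field*t/(d/1000).
Step 1 — canal discharge (Manning's equation):
  Q = (1/0.0209) * 8.5161 * 0.77610^(2/3) * 0.00073^(1/2) = 9.297532 m^3/s
Step 2 — delivered flow: Q_field = 9.297532*(1 - 25/100) = 6.973149 m^3/s
Step 3 — volume delivered: V = 6.973149 * 7*3600 = 175723.4 m^3
Step 4 — area served: A = V / (depth/1000) = 175723.4 / 0.079 = 2224300 m^2
Therefore the field area that can be irrigated = 2224300 m^2.


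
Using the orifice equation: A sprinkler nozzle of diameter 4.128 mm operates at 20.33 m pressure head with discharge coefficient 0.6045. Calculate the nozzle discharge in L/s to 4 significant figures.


Approach: apply the orifice equation, Q = Cd*A*sqrt(2*g*h), A = pi*(d/2)^2.
A = pi*(4.128e-3/2)^2 = 1.33835e-05 m^2
Q = 0.6045 * 1.33835e-05 * sqrt(2*9.81*20.33) * 1000 = 0.1616 L/s
Therefore the nozzle discharge = 0.1616 L/s.


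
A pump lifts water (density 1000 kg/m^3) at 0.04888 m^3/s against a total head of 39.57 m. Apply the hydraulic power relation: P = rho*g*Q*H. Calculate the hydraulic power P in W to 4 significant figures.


P = 1000 * 9.81 * 0.04888 * 39.57 = 18970 W
Therefore the hydraulic power P = 18970 W.


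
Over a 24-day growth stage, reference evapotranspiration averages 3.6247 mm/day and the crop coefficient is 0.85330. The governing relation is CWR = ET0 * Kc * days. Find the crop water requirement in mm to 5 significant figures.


CWR = 3.6247 * 0.85330 * 24 = 74.231 mm
Therefore the crop water requirement = 74.231 mm.


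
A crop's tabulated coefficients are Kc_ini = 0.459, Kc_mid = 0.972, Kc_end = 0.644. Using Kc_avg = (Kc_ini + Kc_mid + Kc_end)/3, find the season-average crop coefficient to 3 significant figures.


Kc_avg = (0.459 + 0.972 + 0.644)/3 = 0.692
Therefore the season-average crop coefficient = 0.692.


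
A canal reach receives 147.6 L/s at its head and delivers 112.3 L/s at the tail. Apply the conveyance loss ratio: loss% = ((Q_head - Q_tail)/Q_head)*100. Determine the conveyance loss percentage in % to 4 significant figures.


loss = ((147.6 - 112.3)/147.6)*100 = 23.92 %
Therefore the conveyance loss percentage = 23.92 %.


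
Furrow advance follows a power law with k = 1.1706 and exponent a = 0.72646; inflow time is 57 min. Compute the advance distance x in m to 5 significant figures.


Approach: apply the power-law advance function, x = k*t^a.
x = 1.1706 * 57^0.72646 = 22.079 m
Therefore the advance distance x = 22.079 m.


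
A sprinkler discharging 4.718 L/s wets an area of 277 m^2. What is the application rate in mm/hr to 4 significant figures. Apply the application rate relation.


Approach: apply the application rate relation, rate = (Q/A)*3600.
rate = (4.718 / 277) * 3600 = 61.32 mm/hr
Therefore the application rate = 61.32 mm/hr.


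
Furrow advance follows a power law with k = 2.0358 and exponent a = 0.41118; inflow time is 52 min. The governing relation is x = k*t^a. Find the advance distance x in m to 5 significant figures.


x = 2.0358 * 52^0.41118 = 10.335 m
Therefore the advance distance x = 10.335 m.


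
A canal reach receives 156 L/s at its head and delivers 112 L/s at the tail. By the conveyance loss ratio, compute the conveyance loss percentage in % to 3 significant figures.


Approach: apply the conveyance loss ratio, loss% = ((Q_head - Q_tail)/Q_head)*100.
loss = ((156 - 112)/156)*100 = 28.2 %
Therefore the conveyance loss percentage = 28.2 %.


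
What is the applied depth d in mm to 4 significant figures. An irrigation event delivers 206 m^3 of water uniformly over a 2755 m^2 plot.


Approach: apply depth from volume over area, d = (V/A)*1000.
d = (206 / 2755) * 1000 = 74.77 mm
Therefore the applied depth d = 74.77 mm.


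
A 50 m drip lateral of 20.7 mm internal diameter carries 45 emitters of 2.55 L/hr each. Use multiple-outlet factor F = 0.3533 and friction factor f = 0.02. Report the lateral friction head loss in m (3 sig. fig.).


Approach: apply Darcy-Weisbach with the multiple-outlet F-factor, Q = n*q/(3600*1000) m^3/s; v = Q/A; hf = F*f*(L/D)*(v^2/(2g)).
Q = 45*2.55/(3600*1000) = 3.1875e-05 m^3/s
A = pi*(20.7e-3/2)^2 = 3.3654e-04 m^2, so v = Q/A = 0.094715 m/s
hf = 0.3533*0.02*(50/0.0207)*(0.094715^2/(2*9.81)) = 0.00780 m
Therefore the lateral friction head loss = 0.00780 m.


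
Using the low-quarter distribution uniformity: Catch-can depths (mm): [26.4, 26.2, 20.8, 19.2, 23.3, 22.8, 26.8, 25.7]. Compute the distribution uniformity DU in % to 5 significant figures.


Approach: apply the low-quarter distribution uniformity, DU = (mean of lowest quarter of readings / overall mean)*100.
sorted lowest 2 of 8: [19.2, 20.8] -> mean = 20.00000 mm
overall mean = 23.90000 mm
DU = (20.00000/23.90000)*100 = 83.682 %
Therefore the distribution uniformity DU = 83.682 %.


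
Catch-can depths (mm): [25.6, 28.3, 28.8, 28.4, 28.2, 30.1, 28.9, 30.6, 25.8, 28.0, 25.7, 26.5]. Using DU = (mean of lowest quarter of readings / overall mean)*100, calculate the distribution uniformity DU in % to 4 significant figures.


sorted lowest 3 of 12: [25.6, 25.7, 25.8] -> mean = 25.7000 mm
overall mean = 27.9083 mm
DU = (25.7000/27.9083)*100 = 92.09 %
Therefore the distribution uniformity DU = 92.09 %.


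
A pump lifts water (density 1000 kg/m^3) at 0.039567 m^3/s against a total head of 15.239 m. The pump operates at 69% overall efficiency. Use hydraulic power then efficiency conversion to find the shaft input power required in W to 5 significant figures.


Approach: apply hydraulic power then efficiency conversion, P = rho*g*Q*H; P_in = P/eta.
Step 1 — hydraulic power (P = rho*g*Q*H):
  P = 1000 * 9.81 * 0.039567 * 15.239 = 5915.052 W
Step 2 — input power: P_in = P/eta = 5915.052 / 0.69 = 8572.5 W
Therefore the shaft input power required = 8572.5 W.


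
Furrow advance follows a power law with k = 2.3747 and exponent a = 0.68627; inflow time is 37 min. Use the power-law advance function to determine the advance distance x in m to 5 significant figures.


Approach: apply the power-law advance function, x = k*t^a.
x = 2.3747 * 37^0.68627 = 28.302 m
Therefore the advance distance x = 28.302 m.


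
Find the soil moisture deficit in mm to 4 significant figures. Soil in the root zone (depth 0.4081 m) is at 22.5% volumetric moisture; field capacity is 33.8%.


Approach: apply the soil moisture deficit relation, SMD = (FC - theta)/100 * depth * 1000.
SMD = (33.8 - 22.5)/100 * 0.4081 * 1000 = 46.12 mm
Therefore the soil moisture deficit = 46.12 mm.


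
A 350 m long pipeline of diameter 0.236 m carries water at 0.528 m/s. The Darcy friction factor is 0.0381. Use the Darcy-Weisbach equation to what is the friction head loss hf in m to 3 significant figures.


Approach: apply the Darcy-Weisbach equation, hf = f*(L/D)*(v^2/(2g)).
hf = 0.0381 * (350/0.236) * (0.528^2 / (2*9.81))
hf = 0.803 m
Therefore the friction head loss hf = 0.803 m.


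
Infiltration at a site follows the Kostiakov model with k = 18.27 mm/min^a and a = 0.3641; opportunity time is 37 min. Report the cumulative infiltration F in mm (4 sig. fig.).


Approach: apply the Kostiakov infiltration equation, F = k*t^a.
F = 18.27 * 37^0.3641 = 68.03 mm
Therefore the cumulative infiltration F = 68.03 mm.


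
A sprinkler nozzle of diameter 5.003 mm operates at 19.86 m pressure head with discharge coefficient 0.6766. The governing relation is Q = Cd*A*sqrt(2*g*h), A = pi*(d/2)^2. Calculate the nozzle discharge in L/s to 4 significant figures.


A = pi*(5.003e-3/2)^2 = 1.96585e-05 m^2
Q = 0.6766 * 1.96585e-05 * sqrt(2*9.81*19.86) * 1000 = 0.2626 L/s
Therefore the nozzle discharge = 0.2626 L/s.


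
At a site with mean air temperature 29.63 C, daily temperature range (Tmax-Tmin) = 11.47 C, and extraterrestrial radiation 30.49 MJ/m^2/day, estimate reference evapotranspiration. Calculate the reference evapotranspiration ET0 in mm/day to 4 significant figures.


Approach: apply the Hargreaves-Samani method, ET0 = 0.0023*(Tmean+17.8)*sqrt(Tmax-Tmin)*0.408*Ra.
ET0 = 0.0023*(29.63+17.8)*sqrt(11.47)*0.408*30.49 = 4.596 mm/day
Therefore the reference evapotranspiration ET0 = 4.596 mm/day.


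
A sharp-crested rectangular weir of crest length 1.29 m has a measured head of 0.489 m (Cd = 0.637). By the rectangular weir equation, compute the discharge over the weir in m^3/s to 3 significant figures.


Approach: apply the rectangular weir equation, Q = (2/3)*Cd*L*sqrt(2g)*H^1.5.
Q = (2/3)*0.637*1.29*sqrt(2*9.81)*0.489^1.5 = 0.830 m^3/s
Therefore the discharge over the weir = 0.830 m^3/s.


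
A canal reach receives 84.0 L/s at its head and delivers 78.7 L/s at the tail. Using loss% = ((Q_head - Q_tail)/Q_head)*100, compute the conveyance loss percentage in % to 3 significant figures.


loss = ((84.0 - 78.7)/84.0)*100 = 6.31 %
Therefore the conveyance loss percentage = 6.31 %.


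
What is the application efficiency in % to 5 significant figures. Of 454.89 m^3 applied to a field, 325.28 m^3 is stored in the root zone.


Approach: apply the application efficiency ratio, Ea = (stored/applied)*100.
Ea = (325.28/454.89)*100 = 71.507 %
Therefore the application efficiency = 71.507 %.


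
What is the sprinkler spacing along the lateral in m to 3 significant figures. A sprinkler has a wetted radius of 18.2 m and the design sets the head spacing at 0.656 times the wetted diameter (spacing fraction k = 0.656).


Approach: apply the sprinkler spacing rule (spacing as a fraction of wetted diameter), S = k*(2*R).
S = 0.656 * (2 * 18.2) = 23.9 m
Therefore the sprinkler spacing along the lateral = 23.9 m.


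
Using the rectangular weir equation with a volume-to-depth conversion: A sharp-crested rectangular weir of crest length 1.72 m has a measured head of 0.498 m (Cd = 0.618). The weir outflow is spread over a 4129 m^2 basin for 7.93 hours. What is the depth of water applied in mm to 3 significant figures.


Approach: apply the rectangular weir equation with a volume-to-depth conversion, Q = (2/3)*Cd*L*sqrt(2g)*H^1.5; d = Q*t/A * 1000.
Step 1 — weir discharge:
  Q = (2/3)*0.618*1.72*sqrt(2*9.81)*0.498^1.5 = 1.1031 m^3/s
Step 2 — volume: V = 1.1031 * 7.93*3600 = 31492 m^3
Step 3 — depth: d = V/A * 1000 = 31492/4129 * 1000 = 7630 mm
Therefore the depth of water applied = 7630 mm.


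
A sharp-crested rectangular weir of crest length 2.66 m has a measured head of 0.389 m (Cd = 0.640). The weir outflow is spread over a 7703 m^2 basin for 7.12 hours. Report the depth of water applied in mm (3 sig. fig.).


Approach: apply the rectangular weir equation with a volume-to-depth conversion, Q = (2/3)*Cd*L*sqrt(2g)*H^1.5; d = Q*t/A * 1000.
Step 1 — weir discharge:
  Q = (2/3)*0.640*2.66*sqrt(2*9.81)*0.389^1.5 = 1.2197 m^3/s
Step 2 — volume: V = 1.2197 * 7.12*3600 = 31263 m^3
Step 3 — depth: d = V/A * 1000 = 31263/7703 * 1000 = 4060 mm
Therefore the depth of water applied = 4060 mm.


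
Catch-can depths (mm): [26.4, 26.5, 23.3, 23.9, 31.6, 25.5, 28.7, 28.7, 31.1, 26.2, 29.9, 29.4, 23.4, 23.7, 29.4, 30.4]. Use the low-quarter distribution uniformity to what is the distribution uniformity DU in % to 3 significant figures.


Approach: apply the low-quarter distribution uniformity, DU = (mean of lowest quarter of readings / overall mean)*100.
sorted lowest 4 of 16: [23.3, 23.4, 23.7, 23.9] -> mean = 23.575 mm
overall mean = 27.381 mm
DU = (23.575/27.381)*100 = 86.1 %
Therefore the distribution uniformity DU = 86.1 %.


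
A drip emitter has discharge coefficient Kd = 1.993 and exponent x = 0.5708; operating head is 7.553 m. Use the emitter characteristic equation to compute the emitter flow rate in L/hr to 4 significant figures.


Approach: apply the emitter characteristic equation, q = Kd * h^x.
q = 1.993 * 7.553^0.5708 = 6.320 L/hr
Therefore the emitter flow rate = 6.320 L/hr.


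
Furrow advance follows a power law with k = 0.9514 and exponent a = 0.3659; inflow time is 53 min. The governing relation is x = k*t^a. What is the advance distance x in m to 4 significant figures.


x = 0.9514 * 53^0.3659 = 4.067 m
Therefore the advance distance x = 4.067 m.


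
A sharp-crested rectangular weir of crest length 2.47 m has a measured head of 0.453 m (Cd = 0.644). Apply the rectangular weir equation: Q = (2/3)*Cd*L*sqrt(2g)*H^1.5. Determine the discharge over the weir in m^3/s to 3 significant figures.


Q = (2/3)*0.644*2.47*sqrt(2*9.81)*0.453^1.5 = 1.43 m^3/s
Therefore the discharge over the weir = 1.43 m^3/s.


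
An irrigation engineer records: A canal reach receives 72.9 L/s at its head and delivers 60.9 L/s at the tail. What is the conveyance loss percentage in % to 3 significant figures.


Approach: apply the conveyance loss ratio, loss% = ((Q_head - Q_tail)/Q_head)*100.
loss = ((72.9 - 60.9)/72.9)*100 = 16.5 %
Therefore the conveyance loss percentage = 16.5 %.


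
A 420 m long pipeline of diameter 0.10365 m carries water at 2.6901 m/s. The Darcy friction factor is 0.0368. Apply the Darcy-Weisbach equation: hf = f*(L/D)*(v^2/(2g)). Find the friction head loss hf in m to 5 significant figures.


hf = 0.0368 * (420/0.10365) * (2.6901^2 / (2*9.81))
hf = 55.000 m
Therefore the friction head loss hf = 55.000 m.


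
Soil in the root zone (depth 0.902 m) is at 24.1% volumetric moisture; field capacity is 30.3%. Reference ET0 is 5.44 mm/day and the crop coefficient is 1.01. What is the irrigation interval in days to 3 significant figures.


Approach: apply soil-water budget scheduling, SMD = (FC-theta)/100*depth*1000; ETc = ET0*Kc; interval = SMD/ETc.
Step 1 — soil moisture deficit:
  SMD = (30.3 - 24.1)/100 * 0.902 * 1000 = 55.924 mm
Step 2 — daily crop ET (ETc = ET0*Kc):
  ETc = 5.44 * 1.01 = 5.4944 mm/day
Step 3 — irrigation interval (SMD/ETc):
  interval = 55.924 / 5.4944 = 10.2 days
Therefore the irrigation interval = 10.2 days.


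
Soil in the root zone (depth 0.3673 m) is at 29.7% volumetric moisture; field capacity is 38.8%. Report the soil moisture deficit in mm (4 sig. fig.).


Approach: apply the soil moisture deficit relation, SMD = (FC - theta)/100 * depth * 1000.
SMD = (38.8 - 29.7)/100 * 0.3673 * 1000 = 33.42 mm
Therefore the soil moisture deficit = 33.42 mm.


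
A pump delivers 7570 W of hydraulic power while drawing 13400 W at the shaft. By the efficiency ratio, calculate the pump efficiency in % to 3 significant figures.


Approach: apply the efficiency ratio, eta = (P_out/P_in)*100.
eta = (7570 / 13400) * 100 = 56.5 %
Therefore the pump efficiency = 56.5 %.


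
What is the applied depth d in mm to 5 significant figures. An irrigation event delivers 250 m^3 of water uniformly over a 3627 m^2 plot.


Approach: apply depth from volume over area, d = (V/A)*1000.
d = (250 / 3627) * 1000 = 68.927 mm
Therefore the applied depth d = 68.927 mm.


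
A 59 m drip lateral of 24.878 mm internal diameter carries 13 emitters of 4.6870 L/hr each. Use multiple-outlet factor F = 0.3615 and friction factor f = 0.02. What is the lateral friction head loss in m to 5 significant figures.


Approach: apply Darcy-Weisbach with the multiple-outlet F-factor, Q = n*q/(3600*1000) m^3/s; v = Q/A; hf = F*f*(L/D)*(v^2/(2g)).
Q = 13*4.6870/(3600*1000) = 1.692528e-05 m^3/s
A = pi*(24.878e-3/2)^2 = 4.860946e-04 m^2, so v = Q/A = 0.03481890 m/s
hf = 0.3615*0.02*(59/0.024878)*(0.03481890^2/(2*9.81)) = 0.0010595 m
Therefore the lateral friction head loss = 0.0010595 m.


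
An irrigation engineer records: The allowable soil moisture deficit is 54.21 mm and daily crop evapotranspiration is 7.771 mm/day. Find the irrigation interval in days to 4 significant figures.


Approach: apply the irrigation interval relation, interval = SMD / ETc.
interval = 54.21 / 7.771 = 6.976 days
Therefore the irrigation interval = 6.976 days.


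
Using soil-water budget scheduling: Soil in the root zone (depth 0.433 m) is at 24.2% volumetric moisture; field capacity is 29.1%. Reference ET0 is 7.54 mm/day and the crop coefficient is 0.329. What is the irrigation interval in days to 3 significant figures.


Approach: apply soil-water budget scheduling, SMD = (FC-theta)/100*depth*1000; ETc = ET0*Kc; interval = SMD/ETc.
Step 1 — soil moisture deficit:
  SMD = (29.1 - 24.2)/100 * 0.433 * 1000 = 21.217 mm
Step 2 — daily crop ET (ETc = ET0*Kc):
  ETc = 7.54 * 0.329 = 2.4807 mm/day
Step 3 — irrigation interval (SMD/ETc):
  interval = 21.217 / 2.4807 = 8.55 days
Therefore the irrigation interval = 8.55 days.


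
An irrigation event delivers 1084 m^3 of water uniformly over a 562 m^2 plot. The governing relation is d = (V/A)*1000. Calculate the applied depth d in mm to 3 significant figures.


d = (1084 / 562) * 1000 = 1930 mm
Therefore the applied depth d = 1930 mm.


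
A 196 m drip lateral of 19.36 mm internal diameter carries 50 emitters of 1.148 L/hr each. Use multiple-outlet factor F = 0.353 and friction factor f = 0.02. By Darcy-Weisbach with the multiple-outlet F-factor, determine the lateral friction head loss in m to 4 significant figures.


Approach: apply Darcy-Weisbach with the multiple-outlet F-factor, Q = n*q/(3600*1000) m^3/s; v = Q/A; hf = F*f*(L/D)*(v^2/(2g)).
Q = 50*1.148/(3600*1000) = 1.59444e-05 m^3/s
A = pi*(19.36e-3/2)^2 = 2.94375e-04 m^2, so v = Q/A = 0.0541638 m/s
hf = 0.353*0.02*(196/0.01936)*(0.0541638^2/(2*9.81)) = 0.01069 m
Therefore the lateral friction head loss = 0.01069 m.


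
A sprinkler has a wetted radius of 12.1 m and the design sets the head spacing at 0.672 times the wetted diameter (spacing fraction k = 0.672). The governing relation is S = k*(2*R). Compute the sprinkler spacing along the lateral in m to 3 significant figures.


S = 0.672 * (2 * 12.1) = 16.3 m
Therefore the sprinkler spacing along the lateral = 16.3 m.


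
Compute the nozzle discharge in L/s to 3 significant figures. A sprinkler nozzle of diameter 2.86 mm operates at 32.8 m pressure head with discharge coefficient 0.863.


Approach: apply the orifice equation, Q = Cd*A*sqrt(2*g*h), A = pi*(d/2)^2.
A = pi*(2.86e-3/2)^2 = 6.4242e-06 m^2
Q = 0.863 * 6.4242e-06 * sqrt(2*9.81*32.8) * 1000 = 0.141 L/s
Therefore the nozzle discharge = 0.141 L/s.


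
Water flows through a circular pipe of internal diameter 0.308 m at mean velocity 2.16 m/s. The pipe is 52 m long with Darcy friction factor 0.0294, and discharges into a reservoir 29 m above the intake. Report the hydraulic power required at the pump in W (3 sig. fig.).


Approach: apply continuity + Darcy-Weisbach + hydraulic power, Q = A*v; hf = f*(L/D)*(v^2/(2g)); H = static + hf; P = rho*g*Q*H.
Step 1 — flow rate (continuity, Q = A*v):
  A = pi*(0.308/2)^2 = 0.074506 m^2
  Q = 0.074506 * 2.16 = 0.16093 m^3/s
Step 2 — friction head loss (Darcy-Weisbach):
  hf = 0.0294 * (52/0.308) * (2.16^2 / (2*9.81))
  hf = 1.1803 m
Step 3 — total head: H = 29 + 1.1803 = 30.180 m
Step 4 — hydraulic power (P = rho*g*Q*H):
  P = 1000 * 9.81 * 0.16093 * 30.180 = 47600 W
Therefore the hydraulic power required at the pump = 47600 W.


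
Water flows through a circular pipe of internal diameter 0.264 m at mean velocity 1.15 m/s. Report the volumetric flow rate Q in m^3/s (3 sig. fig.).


Approach: apply the continuity equation for pipe flow, Q = A * v with A = pi*(D/2)^2.
A = pi*(0.264/2)^2 = 0.054739 m^2
Q = 0.054739 * 1.15 = 0.0629 m^3/s
Therefore the volumetric flow rate Q = 0.0629 m^3/s.


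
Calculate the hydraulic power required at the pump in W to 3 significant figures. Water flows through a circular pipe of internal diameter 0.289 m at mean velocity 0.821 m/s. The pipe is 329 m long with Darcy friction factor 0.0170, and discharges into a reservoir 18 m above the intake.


Approach: apply continuity + Darcy-Weisbach + hydraulic power, Q = A*v; hf = f*(L/D)*(v^2/(2g)); H = static + hf; P = rho*g*Q*H.
Step 1 — flow rate (continuity, Q = A*v):
  A = pi*(0.289/2)^2 = 0.065597 m^2
  Q = 0.065597 * 0.821 = 0.053855 m^3/s
Step 2 — friction head loss (Darcy-Weisbach):
  hf = 0.0170 * (329/0.289) * (0.821^2 / (2*9.81))
  hf = 0.66487 m
Step 3 — total head: H = 18 + 0.66487 = 18.665 m
Step 4 — hydraulic power (P = rho*g*Q*H):
  P = 1000 * 9.81 * 0.053855 * 18.665 = 9860 W
Therefore the hydraulic power required at the pump = 9860 W.


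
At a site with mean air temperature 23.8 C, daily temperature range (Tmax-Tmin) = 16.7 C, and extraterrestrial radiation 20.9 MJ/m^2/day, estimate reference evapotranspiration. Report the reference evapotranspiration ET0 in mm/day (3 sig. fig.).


Approach: apply the Hargreaves-Samani method, ET0 = 0.0023*(Tmean+17.8)*sqrt(Tmax-Tmin)*0.408*Ra.
ET0 = 0.0023*(23.8+17.8)*sqrt(16.7)*0.408*20.9 = 3.33 mm/day
Therefore the reference evapotranspiration ET0 = 3.33 mm/day.


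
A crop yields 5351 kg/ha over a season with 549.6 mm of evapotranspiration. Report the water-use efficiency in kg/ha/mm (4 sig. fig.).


Approach: apply the water-use efficiency ratio, WUE = yield/ET.
WUE = 5351 / 549.6 = 9.736 kg/ha/mm
Therefore the water-use efficiency = 9.736 kg/ha/mm.


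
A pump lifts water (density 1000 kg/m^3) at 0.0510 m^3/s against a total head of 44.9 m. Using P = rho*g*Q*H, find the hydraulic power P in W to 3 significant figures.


P = 1000 * 9.81 * 0.0510 * 44.9 = 22500 W
Therefore the hydraulic power P = 22500 W.


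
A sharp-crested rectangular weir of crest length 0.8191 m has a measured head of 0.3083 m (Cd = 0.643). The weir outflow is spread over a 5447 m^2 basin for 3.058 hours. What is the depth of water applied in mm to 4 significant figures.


Approach: apply the rectangular weir equation with a volume-to-depth conversion, Q = (2/3)*Cd*L*sqrt(2g)*H^1.5; d = Q*t/A * 1000.
Step 1 — weir discharge:
  Q = (2/3)*0.643*0.8191*sqrt(2*9.81)*0.3083^1.5 = 0.266236 m^3/s
Step 2 — volume: V = 0.266236 * 3.058*3600 = 2930.94 m^3
Step 3 — depth: d = V/A * 1000 = 2930.94/5447 * 1000 = 538.1 mm
Therefore the depth of water applied = 538.1 mm.


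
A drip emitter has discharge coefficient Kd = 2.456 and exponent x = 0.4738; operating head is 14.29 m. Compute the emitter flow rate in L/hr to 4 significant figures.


Approach: apply the emitter characteristic equation, q = Kd * h^x.
q = 2.456 * 14.29^0.4738 = 8.659 L/hr
Therefore the emitter flow rate = 8.659 L/hr.


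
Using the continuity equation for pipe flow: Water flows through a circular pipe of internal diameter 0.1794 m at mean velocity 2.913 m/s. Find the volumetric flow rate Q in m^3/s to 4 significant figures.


Approach: apply the continuity equation for pipe flow, Q = A * v with A = pi*(D/2)^2.
A = pi*(0.1794/2)^2 = 0.0252775 m^2
Q = 0.0252775 * 2.913 = 0.07363 m^3/s
Therefore the volumetric flow rate Q = 0.07363 m^3/s.


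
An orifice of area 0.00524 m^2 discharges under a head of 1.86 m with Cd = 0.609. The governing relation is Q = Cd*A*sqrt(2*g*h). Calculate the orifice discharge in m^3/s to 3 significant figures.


Q = 0.609 * 0.00524 * sqrt(2*9.81*1.86) = 0.0193 m^3/s
Therefore the orifice discharge = 0.0193 m^3/s.


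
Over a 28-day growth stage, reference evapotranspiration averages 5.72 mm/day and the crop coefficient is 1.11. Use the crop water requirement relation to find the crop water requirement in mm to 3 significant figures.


Approach: apply the crop water requirement relation, CWR = ET0 * Kc * days.
CWR = 5.72 * 1.11 * 28 = 178 mm
Therefore the crop water requirement = 178 mm.


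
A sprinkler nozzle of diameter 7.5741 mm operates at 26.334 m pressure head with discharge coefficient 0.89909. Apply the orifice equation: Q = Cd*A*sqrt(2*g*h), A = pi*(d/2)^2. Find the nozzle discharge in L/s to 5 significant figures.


A = pi*(7.5741e-3/2)^2 = 4.505593e-05 m^2
Q = 0.89909 * 4.505593e-05 * sqrt(2*9.81*26.334) * 1000 = 0.92080 L/s
Therefore the nozzle discharge = 0.92080 L/s.


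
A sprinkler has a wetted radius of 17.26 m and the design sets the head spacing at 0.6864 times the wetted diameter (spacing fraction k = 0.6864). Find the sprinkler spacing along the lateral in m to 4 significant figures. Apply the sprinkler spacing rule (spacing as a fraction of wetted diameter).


Approach: apply the sprinkler spacing rule (spacing as a fraction of wetted diameter), S = k*(2*R).
S = 0.6864 * (2 * 17.26) = 23.69 m
Therefore the sprinkler spacing along the lateral = 23.69 m.


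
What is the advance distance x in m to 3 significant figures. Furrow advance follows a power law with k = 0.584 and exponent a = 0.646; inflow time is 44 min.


Approach: apply the power-law advance function, x = k*t^a.
x = 0.584 * 44^0.646 = 6.73 m
Therefore the advance distance x = 6.73 m.


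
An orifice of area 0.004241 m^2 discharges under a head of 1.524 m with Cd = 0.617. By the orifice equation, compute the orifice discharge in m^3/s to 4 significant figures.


Approach: apply the orifice equation, Q = Cd*A*sqrt(2*g*h).
Q = 0.617 * 0.004241 * sqrt(2*9.81*1.524) = 0.01431 m^3/s
Therefore the orifice discharge = 0.01431 m^3/s.


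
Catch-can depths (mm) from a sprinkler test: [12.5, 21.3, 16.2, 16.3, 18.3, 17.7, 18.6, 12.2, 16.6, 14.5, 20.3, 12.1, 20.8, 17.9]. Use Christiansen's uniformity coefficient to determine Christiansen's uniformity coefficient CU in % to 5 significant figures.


Approach: apply Christiansen's uniformity coefficient, CU = (1 - mean_abs_deviation/mean)*100.
mean = 16.80714 mm
mean |d_i - mean| = 2.464286 mm
CU = (1 - 2.464286/16.80714)*100 = 85.338 %
Therefore Christiansen's uniformity coefficient CU = 85.338 %.


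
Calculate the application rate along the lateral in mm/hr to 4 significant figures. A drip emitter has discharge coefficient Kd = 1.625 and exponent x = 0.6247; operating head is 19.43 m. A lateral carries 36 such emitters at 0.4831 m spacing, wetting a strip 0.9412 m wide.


Approach: apply the emitter equation with a lateral mass balance, q = Kd*h^x; Q = n*q; rate = Q/(n*spacing*width).
Step 1 — single emitter flow (q = Kd*h^x):
  q = 1.625 * 19.43^0.6247 = 10.3696 L/hr
Step 2 — total lateral flow: Q = 36 * 10.3696 = 373.306 L/hr
Step 3 — wetted area: A = 36 * 0.4831 * 0.9412 = 16.3690 m^2
Step 4 — application rate: Q/A = 373.306/16.3690 = 22.81 mm/hr
Therefore the application rate along the lateral = 22.81 mm/hr.


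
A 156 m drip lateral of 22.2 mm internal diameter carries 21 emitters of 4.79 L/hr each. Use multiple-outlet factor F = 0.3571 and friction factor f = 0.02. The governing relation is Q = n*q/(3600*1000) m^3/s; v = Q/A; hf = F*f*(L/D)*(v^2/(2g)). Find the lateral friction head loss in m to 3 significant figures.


Q = 21*4.79/(3600*1000) = 2.7942e-05 m^3/s
A = pi*(22.2e-3/2)^2 = 3.8708e-04 m^2, so v = Q/A = 0.072187 m/s
hf = 0.3571*0.02*(156/0.0222)*(0.072187^2/(2*9.81)) = 0.0133 m
Therefore the lateral friction head loss = 0.0133 m.


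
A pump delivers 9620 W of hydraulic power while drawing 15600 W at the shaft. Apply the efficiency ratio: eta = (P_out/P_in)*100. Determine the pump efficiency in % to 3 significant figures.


eta = (9620 / 15600) * 100 = 61.7 %
Therefore the pump efficiency = 61.7 %.


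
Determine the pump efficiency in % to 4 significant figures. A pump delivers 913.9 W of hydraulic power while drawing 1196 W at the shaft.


Approach: apply the efficiency ratio, eta = (P_out/P_in)*100.
eta = (913.9 / 1196) * 100 = 76.41 %
Therefore the pump efficiency = 76.41 %.
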